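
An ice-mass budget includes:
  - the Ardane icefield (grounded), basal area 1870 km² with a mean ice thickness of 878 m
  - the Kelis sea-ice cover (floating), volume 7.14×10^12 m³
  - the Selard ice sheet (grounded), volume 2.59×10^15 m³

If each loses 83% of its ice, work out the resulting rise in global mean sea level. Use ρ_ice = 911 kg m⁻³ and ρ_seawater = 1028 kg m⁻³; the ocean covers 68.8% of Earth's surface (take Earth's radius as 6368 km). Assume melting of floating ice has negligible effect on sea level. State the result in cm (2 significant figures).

Ardane: ice volume = 1870 km² × 878 m = 1642 km³; 0.83 × 1642 × (911/1028) = 1208 km³ of water.
The Kelis sea-ice cover is floating and already displaces its own weight of water, so its melt adds essentially nothing to sea level.
Selard: 0.83 × 2.59×10^15 m³ × (911/1028) = 1.905×10^15 m³ of water.
Total added water ≈ 1.906×10^15 m³ over 3.51×10^14 m² → Δh = 5.44 m = 540 cm.

≈ 540 cm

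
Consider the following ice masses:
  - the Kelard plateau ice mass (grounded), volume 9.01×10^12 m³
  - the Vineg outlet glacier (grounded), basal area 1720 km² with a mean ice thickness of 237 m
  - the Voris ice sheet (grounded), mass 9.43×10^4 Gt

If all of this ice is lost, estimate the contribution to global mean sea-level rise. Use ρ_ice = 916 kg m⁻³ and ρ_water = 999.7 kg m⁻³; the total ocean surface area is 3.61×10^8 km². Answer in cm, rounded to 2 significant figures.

≈ 29 cm

Kelard: 9.01×10^12 m³ × (916/999.7) = 8.256×10^12 m³ of water.
Vineg: ice volume = 1720 km² × 237 m = 407.6 km³; 407.6 × (916/999.7) = 373.5 km³ of water.
Voris: 9.43×10^4 Gt = 9.430×10^16 kg; dividing by ρ_w = 999.7 kg m⁻³ gives 9.433×10^13 m³ of water.
Total added water ≈ 1.030×10^14 m³ over 3.61×10^14 m² → Δh = 0.285 m = 29 cm.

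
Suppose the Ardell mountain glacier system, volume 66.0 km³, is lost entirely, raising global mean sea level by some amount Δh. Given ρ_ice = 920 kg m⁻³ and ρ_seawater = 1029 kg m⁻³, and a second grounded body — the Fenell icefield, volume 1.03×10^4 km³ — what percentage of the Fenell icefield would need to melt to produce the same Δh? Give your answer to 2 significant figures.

≈ 0.64 %

Equal sea-level rise means equal mass of meltwater, i.e. equal mass of ice lost.
Ice mass of Ardell: 6.072×10^13 kg; ice mass of Fenell: 9.476×10^15 kg.
Fraction required = 6.072×10^13 / 9.476×10^15 = 6.41×10^-3 → 0.64 %.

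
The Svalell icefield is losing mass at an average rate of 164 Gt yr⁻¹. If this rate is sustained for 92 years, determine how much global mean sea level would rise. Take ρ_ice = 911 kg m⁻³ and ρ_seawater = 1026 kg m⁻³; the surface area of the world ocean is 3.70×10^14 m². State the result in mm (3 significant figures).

≈ 39.7 mm

Total mass lost = 164 Gt/yr × 92 yr = 1.509×10^4 Gt = 1.509×10^16 kg.
ρ_w = 1026 kg m⁻³, so water volume = 1.509×10^16 / 1026 = 1.471×10^13 m³.
Δh = 1.471×10^13 / 3.70×10^14 = 0.0397 m = 39.7 mm.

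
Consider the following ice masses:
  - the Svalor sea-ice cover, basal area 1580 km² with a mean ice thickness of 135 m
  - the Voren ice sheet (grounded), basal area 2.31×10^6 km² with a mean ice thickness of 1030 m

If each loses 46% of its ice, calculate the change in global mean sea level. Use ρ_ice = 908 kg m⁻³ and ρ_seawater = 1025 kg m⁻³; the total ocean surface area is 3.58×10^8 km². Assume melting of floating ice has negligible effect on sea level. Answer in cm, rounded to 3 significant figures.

≈ 271 cm

The Svalor sea-ice cover is floating and already displaces its own weight of water, so its melt adds essentially nothing to sea level.
Voren: ice volume = 2.31×10^6 km² × 1030 m = 2.379×10^6 km³; 0.46 × 2.379×10^6 × (908/1025) = 9.695×10^5 km³ of water.
Total added water ≈ 9.695×10^14 m³ over 3.58×10^14 m² → Δh = 2.71 m = 271 cm.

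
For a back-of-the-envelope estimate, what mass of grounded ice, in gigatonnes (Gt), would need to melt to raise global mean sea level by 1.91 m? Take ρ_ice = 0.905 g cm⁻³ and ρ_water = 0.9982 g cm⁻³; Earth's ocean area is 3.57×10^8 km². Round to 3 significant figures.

Required water volume = Δh × A = 1.91 m × 3.57×10^14 m² = 6.819×10^14 m³.
ρ_w = 0.9982 g cm⁻³ = 998.2 kg m⁻³, so the mass of water = 6.819×10^14 m³ × 998.2 kg m⁻³ = 6.806×10^17 kg = 6.81×10^5 Gt (and the same mass of ice, by conservation).

≈ 6.81×10^5 Gt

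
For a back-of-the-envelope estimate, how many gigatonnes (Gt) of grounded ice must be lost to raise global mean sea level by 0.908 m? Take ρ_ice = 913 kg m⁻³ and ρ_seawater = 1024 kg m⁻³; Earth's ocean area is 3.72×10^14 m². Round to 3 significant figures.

Required water volume = Δh × A = 0.908 m × 3.72×10^14 m² = 3.378×10^14 m³.
ρ_w = 1024 kg m⁻³, so the mass of water = 3.378×10^14 m³ × 1024 kg m⁻³ = 3.459×10^17 kg = 3.46×10^5 Gt (and the same mass of ice, by conservation).

≈ 3.46×10^5 Gt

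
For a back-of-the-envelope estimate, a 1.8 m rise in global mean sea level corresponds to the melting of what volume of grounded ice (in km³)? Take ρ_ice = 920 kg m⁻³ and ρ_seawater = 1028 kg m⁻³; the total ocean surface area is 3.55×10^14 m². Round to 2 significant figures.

≈ 7.1×10^5 km³

Required water volume = Δh × A = 1.8 m × 3.55×10^14 m² = 6.390×10^14 m³ = 6.390×10^5 km³.
Ice volume = water volume × ρ_w/ρ_ice = 6.390×10^5 × 1028/920 = 7.1×10^5 km³.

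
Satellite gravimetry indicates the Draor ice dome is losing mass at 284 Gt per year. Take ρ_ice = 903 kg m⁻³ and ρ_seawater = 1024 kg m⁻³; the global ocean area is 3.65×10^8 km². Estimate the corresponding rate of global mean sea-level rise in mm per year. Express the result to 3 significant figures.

ρ_w = 1024 kg m⁻³. Annual water volume added = 284 Gt / ρ_w = 2.840×10^14 kg / 1024 kg m⁻³ = 2.773×10^11 m³.
Δh per year = 2.773×10^11 / 3.65×10^14 = 7.60×10^-4 m = 0.760 mm.

≈ 0.760 mm/yr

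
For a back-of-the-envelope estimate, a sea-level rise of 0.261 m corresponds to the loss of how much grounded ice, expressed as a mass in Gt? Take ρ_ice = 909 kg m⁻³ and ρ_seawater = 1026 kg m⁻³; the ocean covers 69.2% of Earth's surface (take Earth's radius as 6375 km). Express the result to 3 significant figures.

≈ 9.46×10^4 Gt

Required water volume = Δh × A = 0.261 m × 3.53×10^14 m² = 9.224×10^13 m³.
ρ_w = 1026 kg m⁻³, so the mass of water = 9.224×10^13 m³ × 1026 kg m⁻³ = 9.464×10^16 kg = 9.46×10^4 Gt (and the same mass of ice, by conservation).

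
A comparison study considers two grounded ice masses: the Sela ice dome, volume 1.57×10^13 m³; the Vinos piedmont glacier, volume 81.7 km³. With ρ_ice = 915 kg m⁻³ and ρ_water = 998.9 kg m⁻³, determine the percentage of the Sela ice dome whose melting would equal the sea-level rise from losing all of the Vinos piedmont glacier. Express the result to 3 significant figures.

Equal sea-level rise means equal mass of meltwater, i.e. equal mass of ice lost.
Ice mass of Vinos: 7.476×10^13 kg; ice mass of Sela: 1.437×10^16 kg.
Fraction required = 7.476×10^13 / 1.437×10^16 = 5.20×10^-3 → 0.520 %.

≈ 0.520 %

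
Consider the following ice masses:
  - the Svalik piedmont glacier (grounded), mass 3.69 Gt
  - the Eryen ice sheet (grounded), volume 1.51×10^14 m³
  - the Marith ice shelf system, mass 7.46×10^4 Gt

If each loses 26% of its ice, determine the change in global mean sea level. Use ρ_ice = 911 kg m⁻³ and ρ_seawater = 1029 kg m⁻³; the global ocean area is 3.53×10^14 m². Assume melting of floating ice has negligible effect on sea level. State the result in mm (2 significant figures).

Svalik: 0.26 × 3.69 Gt = 9.594×10^11 kg; dividing by ρ_w = 1029 kg m⁻³ gives 9.324×10^8 m³ of water.
Eryen: 0.26 × 1.51×10^14 m³ × (911/1029) = 3.476×10^13 m³ of water.
The Marith ice shelf system is floating and already displaces its own weight of water, so its melt adds essentially nothing to sea level.
Total added water ≈ 3.476×10^13 m³ over 3.53×10^14 m² → Δh = 0.0985 m = 98 mm.

≈ 98 mm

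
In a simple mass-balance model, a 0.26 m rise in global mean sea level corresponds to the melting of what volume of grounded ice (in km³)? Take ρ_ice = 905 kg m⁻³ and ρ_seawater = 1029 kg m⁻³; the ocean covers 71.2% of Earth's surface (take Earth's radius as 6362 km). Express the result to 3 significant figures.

Required water volume = Δh × A = 0.26 m × 3.62×10^14 m² = 9.416×10^13 m³ = 9.416×10^4 km³.
Ice volume = water volume × ρ_w/ρ_ice = 9.416×10^4 × 1029/905 = 1.07×10^5 km³.

≈ 1.07×10^5 km³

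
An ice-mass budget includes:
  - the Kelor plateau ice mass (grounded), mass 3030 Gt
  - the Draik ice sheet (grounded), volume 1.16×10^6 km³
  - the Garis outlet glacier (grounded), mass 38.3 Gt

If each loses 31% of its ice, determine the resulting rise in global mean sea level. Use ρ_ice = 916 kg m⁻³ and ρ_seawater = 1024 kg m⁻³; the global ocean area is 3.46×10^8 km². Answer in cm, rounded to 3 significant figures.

≈ 93.2 cm

Kelor: 0.31 × 3030 Gt = 9.393×10^14 kg; dividing by ρ_w = 1024 kg m⁻³ gives 9.173×10^11 m³ of water.
Draik: 0.31 × 1.16×10^6 km³ × (916/1024) = 3.217×10^5 km³ of water.
Garis: 0.31 × 38.3 Gt = 1.187×10^13 kg; dividing by ρ_w = 1024 kg m⁻³ gives 1.159×10^10 m³ of water.
Total added water ≈ 3.226×10^14 m³ over 3.46×10^14 m² → Δh = 0.932 m = 93.2 cm.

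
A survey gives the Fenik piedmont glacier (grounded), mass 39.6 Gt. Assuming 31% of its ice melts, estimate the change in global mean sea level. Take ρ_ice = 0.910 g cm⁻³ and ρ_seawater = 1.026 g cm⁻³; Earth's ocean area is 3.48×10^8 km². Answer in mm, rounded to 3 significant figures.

≈ 0.0344 mm

Fenik: 0.31 × 39.6 Gt = 1.228×10^13 kg; dividing by ρ_w = 1.026 g cm⁻³ = 1026 kg m⁻³ gives 1.196×10^10 m³ of water.
Spread over 3.48×10^14 m² of ocean, Δh = 1.196×10^10 / 3.48×10^14 = 3.44×10^-5 m = 0.0344 mm.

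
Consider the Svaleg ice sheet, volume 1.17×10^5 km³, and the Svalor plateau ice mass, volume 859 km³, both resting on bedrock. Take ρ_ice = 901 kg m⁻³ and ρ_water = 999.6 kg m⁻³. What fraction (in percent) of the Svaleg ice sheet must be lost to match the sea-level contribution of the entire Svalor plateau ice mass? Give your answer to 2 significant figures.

≈ 0.73 %

Equal sea-level rise means equal mass of meltwater, i.e. equal mass of ice lost.
Ice mass of Svalor: 7.740×10^14 kg; ice mass of Svaleg: 1.054×10^17 kg.
Fraction required = 7.740×10^14 / 1.054×10^17 = 7.34×10^-3 → 0.73 %.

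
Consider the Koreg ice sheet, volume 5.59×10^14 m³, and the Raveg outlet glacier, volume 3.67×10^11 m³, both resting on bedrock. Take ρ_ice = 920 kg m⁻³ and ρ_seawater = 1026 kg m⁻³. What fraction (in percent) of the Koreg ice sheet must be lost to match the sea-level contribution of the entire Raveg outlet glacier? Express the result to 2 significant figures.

≈ 0.066 %

Equal sea-level rise means equal mass of meltwater, i.e. equal mass of ice lost.
Ice mass of Raveg: 3.376×10^14 kg; ice mass of Koreg: 5.143×10^17 kg.
Fraction required = 3.376×10^14 / 5.143×10^17 = 6.57×10^-4 → 0.066 %.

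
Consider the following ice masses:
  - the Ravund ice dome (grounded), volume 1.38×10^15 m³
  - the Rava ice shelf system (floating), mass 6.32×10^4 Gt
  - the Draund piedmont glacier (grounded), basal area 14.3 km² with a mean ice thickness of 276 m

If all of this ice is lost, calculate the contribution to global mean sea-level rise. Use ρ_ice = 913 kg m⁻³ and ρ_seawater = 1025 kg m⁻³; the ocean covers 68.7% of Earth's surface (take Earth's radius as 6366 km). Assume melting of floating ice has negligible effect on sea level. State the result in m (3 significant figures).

≈ 3.51 m

Ravund: 1.38×10^15 m³ × (913/1025) = 1.229×10^15 m³ of water.
The Rava ice shelf system is floating and already displaces its own weight of water, so its melt adds essentially nothing to sea level.
Draund: ice volume = 14.3 km² × 276 m = 3.947 km³; 3.947 × (913/1025) = 3.516 km³ of water.
Total added water ≈ 1.229×10^15 m³ over 3.50×10^14 m² → Δh = 3.51 m.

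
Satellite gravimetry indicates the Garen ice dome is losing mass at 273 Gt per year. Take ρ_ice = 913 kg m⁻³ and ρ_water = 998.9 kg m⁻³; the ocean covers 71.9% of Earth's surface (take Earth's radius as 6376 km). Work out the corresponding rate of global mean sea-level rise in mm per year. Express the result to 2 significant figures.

≈ 0.74 mm/yr

ρ_w = 998.9 kg m⁻³. Annual water volume added = 273 Gt / ρ_w = 2.730×10^14 kg / 998.9 kg m⁻³ = 2.733×10^11 m³.
Δh per year = 2.733×10^11 / 3.67×10^14 = 7.44×10^-4 m = 0.74 mm.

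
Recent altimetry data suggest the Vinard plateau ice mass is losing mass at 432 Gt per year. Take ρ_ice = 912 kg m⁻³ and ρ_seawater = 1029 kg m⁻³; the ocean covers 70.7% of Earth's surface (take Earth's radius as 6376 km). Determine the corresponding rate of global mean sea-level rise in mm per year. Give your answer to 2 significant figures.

ρ_w = 1029 kg m⁻³. Annual water volume added = 432 Gt / ρ_w = 4.320×10^14 kg / 1029 kg m⁻³ = 4.198×10^11 m³.
Δh per year = 4.198×10^11 / 3.61×10^14 = 1.16×10^-3 m = 1.2 mm.

≈ 1.2 mm/yr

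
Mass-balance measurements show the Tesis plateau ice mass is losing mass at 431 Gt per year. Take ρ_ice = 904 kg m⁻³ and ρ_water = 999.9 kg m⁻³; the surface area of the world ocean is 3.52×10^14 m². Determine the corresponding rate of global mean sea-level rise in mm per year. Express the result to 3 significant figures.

ρ_w = 999.9 kg m⁻³. Annual water volume added = 431 Gt / ρ_w = 4.310×10^14 kg / 999.9 kg m⁻³ = 4.310×10^11 m³.
Δh per year = 4.310×10^11 / 3.52×10^14 = 1.22×10^-3 m = 1.22 mm.

≈ 1.22 mm/yr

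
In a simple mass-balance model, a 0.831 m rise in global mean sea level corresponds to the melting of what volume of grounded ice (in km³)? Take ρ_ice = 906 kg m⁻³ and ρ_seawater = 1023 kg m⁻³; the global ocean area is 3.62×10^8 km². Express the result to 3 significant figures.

Required water volume = Δh × A = 0.831 m × 3.62×10^14 m² = 3.008×10^14 m³ = 3.008×10^5 km³.
Ice volume = water volume × ρ_w/ρ_ice = 3.008×10^5 × 1023/906 = 3.40×10^5 km³.

≈ 3.40×10^5 km³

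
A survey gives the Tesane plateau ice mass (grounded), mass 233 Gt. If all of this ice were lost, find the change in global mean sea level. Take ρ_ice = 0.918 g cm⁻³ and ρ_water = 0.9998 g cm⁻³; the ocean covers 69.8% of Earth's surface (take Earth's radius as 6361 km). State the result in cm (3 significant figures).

Tesane: 233 Gt = 2.330×10^14 kg; dividing by ρ_w = 0.9998 g cm⁻³ = 999.8 kg m⁻³ gives 2.330×10^11 m³ of water.
Spread over 3.55×10^14 m² of ocean, Δh = 2.330×10^11 / 3.55×10^14 = 6.57×10^-4 m = 0.0657 cm.

≈ 0.0657 cm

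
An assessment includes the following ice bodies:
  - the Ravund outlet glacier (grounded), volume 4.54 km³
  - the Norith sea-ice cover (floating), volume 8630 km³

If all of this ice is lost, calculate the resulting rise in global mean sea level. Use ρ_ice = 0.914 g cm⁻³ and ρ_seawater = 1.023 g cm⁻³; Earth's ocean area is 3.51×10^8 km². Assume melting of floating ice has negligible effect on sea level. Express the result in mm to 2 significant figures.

Ravund: 4.54 km³ × (914/1023) = 4.056 km³ of water.
The Norith sea-ice cover is floating and already displaces its own weight of water, so its melt adds essentially nothing to sea level.
Total added water ≈ 4.056×10^9 m³ over 3.51×10^14 m² → Δh = 1.16×10^-5 m = 0.012 mm.

≈ 0.012 mm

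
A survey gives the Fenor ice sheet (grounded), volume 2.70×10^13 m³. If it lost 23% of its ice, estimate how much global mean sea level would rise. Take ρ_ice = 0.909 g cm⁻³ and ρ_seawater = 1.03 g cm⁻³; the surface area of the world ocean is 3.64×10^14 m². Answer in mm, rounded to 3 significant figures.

Fenor: 0.23 × 2.70×10^13 m³ × (909/1030) = 5.480×10^12 m³ of water.
Spread over 3.64×10^14 m² of ocean, Δh = 5.480×10^12 / 3.64×10^14 = 0.0151 m = 15.1 mm.

≈ 15.1 mm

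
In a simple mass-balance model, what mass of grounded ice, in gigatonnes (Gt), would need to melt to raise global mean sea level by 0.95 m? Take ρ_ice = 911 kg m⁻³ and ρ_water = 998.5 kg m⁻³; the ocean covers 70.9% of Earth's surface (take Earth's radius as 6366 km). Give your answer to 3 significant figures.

Required water volume = Δh × A = 0.95 m × 3.61×10^14 m² = 3.430×10^14 m³.
ρ_w = 998.5 kg m⁻³, so the mass of water = 3.430×10^14 m³ × 998.5 kg m⁻³ = 3.425×10^17 kg = 3.43×10^5 Gt (and the same mass of ice, by conservation).

≈ 3.43×10^5 Gt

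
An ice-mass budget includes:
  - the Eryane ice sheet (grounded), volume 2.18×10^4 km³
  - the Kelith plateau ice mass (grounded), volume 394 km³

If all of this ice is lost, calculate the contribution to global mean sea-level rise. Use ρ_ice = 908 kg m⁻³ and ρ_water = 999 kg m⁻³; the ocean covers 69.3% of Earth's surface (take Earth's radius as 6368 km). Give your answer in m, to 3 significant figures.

≈ 0.0571 m

Eryane: 2.18×10^4 km³ × (908/999) = 1.981×10^4 km³ of water.
Kelith: 394 km³ × (908/999) = 358.1 km³ of water.
Total added water ≈ 2.017×10^13 m³ over 3.53×10^14 m² → Δh = 0.0571 m.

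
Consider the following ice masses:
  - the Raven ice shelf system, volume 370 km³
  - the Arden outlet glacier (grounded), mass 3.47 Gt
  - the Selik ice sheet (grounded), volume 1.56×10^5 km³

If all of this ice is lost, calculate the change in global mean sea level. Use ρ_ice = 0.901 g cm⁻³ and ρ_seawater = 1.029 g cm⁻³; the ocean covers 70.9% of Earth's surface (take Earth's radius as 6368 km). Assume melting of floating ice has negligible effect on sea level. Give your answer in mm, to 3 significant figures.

The Raven ice shelf system is floating and already displaces its own weight of water, so its melt adds essentially nothing to sea level.
Arden: 3.47 Gt = 3.470×10^12 kg; dividing by ρ_w = 1.029 g cm⁻³ = 1029 kg m⁻³ gives 3.372×10^9 m³ of water.
Selik: 1.56×10^5 km³ × (901/1029) = 1.366×10^5 km³ of water.
Total added water ≈ 1.366×10^14 m³ over 3.61×10^14 m² → Δh = 0.378 m = 378 mm.

≈ 378 mm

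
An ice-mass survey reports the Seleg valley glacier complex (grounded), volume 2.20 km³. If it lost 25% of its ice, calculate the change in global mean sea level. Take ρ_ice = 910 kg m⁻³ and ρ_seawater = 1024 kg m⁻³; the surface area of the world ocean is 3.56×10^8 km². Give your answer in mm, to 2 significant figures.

≈ 1.4×10^-3 mm

Seleg: 0.25 × 2.20 km³ × (910/1024) = 0.4888 km³ of water.
Spread over 3.56×10^14 m² of ocean, Δh = 4.888×10^8 / 3.56×10^14 = 1.37×10^-6 m = 1.4×10^-3 mm.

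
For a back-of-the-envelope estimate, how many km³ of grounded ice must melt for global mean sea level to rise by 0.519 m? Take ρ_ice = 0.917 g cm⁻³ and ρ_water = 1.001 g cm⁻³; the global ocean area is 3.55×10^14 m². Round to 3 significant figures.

≈ 2.01×10^5 km³

Required water volume = Δh × A = 0.519 m × 3.55×10^14 m² = 1.842×10^14 m³ = 1.842×10^5 km³.
Ice volume = water volume × ρ_w/ρ_ice = 1.842×10^5 × 1001/917 = 2.01×10^5 km³.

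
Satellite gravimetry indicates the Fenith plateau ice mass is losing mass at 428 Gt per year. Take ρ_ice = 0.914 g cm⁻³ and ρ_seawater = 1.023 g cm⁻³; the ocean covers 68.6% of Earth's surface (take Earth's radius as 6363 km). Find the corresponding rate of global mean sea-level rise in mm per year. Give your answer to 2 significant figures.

ρ_w = 1.023 g cm⁻³ = 1023 kg m⁻³. Annual water volume added = 428 Gt / ρ_w = 4.280×10^14 kg / 1023 kg m⁻³ = 4.184×10^11 m³.
Δh per year = 4.184×10^11 / 3.49×10^14 = 1.20×10^-3 m = 1.2 mm.

≈ 1.2 mm/yr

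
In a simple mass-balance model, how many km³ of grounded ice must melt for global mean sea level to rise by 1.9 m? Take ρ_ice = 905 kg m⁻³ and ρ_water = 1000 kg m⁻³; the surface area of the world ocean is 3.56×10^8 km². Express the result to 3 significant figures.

Required water volume = Δh × A = 1.9 m × 3.56×10^14 m² = 6.764×10^14 m³ = 6.764×10^5 km³.
Ice volume = water volume × ρ_w/ρ_ice = 6.764×10^5 × 1000/905 = 7.47×10^5 km³.

≈ 7.47×10^5 km³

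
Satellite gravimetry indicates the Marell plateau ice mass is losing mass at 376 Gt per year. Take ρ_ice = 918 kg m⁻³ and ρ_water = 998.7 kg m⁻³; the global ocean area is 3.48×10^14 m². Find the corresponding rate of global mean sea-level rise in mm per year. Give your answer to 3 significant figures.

ρ_w = 998.7 kg m⁻³. Annual water volume added = 376 Gt / ρ_w = 3.760×10^14 kg / 998.7 kg m⁻³ = 3.765×10^11 m³.
Δh per year = 3.765×10^11 / 3.48×10^14 = 1.08×10^-3 m = 1.08 mm.

≈ 1.08 mm/yr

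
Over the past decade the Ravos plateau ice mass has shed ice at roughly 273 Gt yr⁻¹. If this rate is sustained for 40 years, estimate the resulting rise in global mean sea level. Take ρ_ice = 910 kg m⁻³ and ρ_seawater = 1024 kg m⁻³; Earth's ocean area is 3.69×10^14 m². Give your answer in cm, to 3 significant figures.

≈ 2.89 cm

Total mass lost = 273 Gt/yr × 40 yr = 1.092×10^4 Gt = 1.092×10^16 kg.
ρ_w = 1024 kg m⁻³, so water volume = 1.092×10^16 / 1024 = 1.066×10^13 m³.
Δh = 1.066×10^13 / 3.69×10^14 = 0.0289 m = 2.89 cm.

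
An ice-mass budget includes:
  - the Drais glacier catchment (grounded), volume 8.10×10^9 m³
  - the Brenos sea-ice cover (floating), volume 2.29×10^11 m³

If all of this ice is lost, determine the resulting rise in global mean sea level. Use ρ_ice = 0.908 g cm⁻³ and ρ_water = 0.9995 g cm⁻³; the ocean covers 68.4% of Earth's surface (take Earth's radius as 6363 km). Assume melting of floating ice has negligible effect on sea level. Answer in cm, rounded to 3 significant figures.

≈ 2.11×10^-3 cm

Drais: 8.10×10^9 m³ × (908/999.5) = 7.358×10^9 m³ of water.
The Brenos sea-ice cover is floating and already displaces its own weight of water, so its melt adds essentially nothing to sea level.
Total added water ≈ 7.358×10^9 m³ over 3.48×10^14 m² → Δh = 2.11×10^-5 m = 2.11×10^-3 cm.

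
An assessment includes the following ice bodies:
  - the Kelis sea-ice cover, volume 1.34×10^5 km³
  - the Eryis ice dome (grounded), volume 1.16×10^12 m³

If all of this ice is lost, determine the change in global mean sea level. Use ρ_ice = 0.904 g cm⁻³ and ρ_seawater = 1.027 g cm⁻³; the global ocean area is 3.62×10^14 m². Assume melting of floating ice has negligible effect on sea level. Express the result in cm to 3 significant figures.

The Kelis sea-ice cover is floating and already displaces its own weight of water, so its melt adds essentially nothing to sea level.
Eryis: 1.16×10^12 m³ × (904/1027) = 1.021×10^12 m³ of water.
Total added water ≈ 1.021×10^12 m³ over 3.62×10^14 m² → Δh = 2.82×10^-3 m = 0.282 cm.

≈ 0.282 cm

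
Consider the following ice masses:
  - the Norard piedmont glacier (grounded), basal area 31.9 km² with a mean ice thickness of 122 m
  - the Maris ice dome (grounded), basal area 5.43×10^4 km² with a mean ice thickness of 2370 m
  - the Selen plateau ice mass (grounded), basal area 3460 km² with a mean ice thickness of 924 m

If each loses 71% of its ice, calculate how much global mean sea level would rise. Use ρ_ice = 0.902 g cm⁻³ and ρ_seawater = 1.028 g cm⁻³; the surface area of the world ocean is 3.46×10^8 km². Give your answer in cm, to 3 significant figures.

Norard: ice volume = 31.9 km² × 122 m = 3.892 km³; 0.71 × 3.892 × (902/1028) = 2.425 km³ of water.
Maris: ice volume = 5.43×10^4 km² × 2370 m = 1.287×10^5 km³; 0.71 × 1.287×10^5 × (902/1028) = 8.017×10^4 km³ of water.
Selen: ice volume = 3460 km² × 924 m = 3197 km³; 0.71 × 3197 × (902/1028) = 1992 km³ of water.
Total added water ≈ 8.217×10^13 m³ over 3.46×10^14 m² → Δh = 0.237 m = 23.7 cm.

≈ 23.7 cm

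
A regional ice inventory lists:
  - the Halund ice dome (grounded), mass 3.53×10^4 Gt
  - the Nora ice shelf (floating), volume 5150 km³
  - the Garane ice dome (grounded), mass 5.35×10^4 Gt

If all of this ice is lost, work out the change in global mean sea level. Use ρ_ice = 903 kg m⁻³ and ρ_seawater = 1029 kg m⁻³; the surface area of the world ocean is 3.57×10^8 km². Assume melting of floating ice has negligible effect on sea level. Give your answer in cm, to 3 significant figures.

Halund: 3.53×10^4 Gt = 3.530×10^16 kg; dividing by ρ_w = 1029 kg m⁻³ gives 3.431×10^13 m³ of water.
The Nora ice shelf is floating and already displaces its own weight of water, so its melt adds essentially nothing to sea level.
Garane: 5.35×10^4 Gt = 5.350×10^16 kg; dividing by ρ_w = 1029 kg m⁻³ gives 5.199×10^13 m³ of water.
Total added water ≈ 8.630×10^13 m³ over 3.57×10^14 m² → Δh = 0.242 m = 24.2 cm.

≈ 24.2 cm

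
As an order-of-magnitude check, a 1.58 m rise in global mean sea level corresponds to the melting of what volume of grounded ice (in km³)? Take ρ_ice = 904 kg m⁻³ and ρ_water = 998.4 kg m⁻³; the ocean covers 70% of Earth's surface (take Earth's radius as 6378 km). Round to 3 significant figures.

Required water volume = Δh × A = 1.58 m × 3.58×10^14 m² = 5.654×10^14 m³ = 5.654×10^5 km³.
Ice volume = water volume × ρ_w/ρ_ice = 5.654×10^5 × 998.4/904 = 6.24×10^5 km³.

≈ 6.24×10^5 km³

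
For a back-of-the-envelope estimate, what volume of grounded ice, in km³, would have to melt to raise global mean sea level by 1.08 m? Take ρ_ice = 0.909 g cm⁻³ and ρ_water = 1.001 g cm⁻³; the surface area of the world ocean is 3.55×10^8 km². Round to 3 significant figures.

Required water volume = Δh × A = 1.08 m × 3.55×10^14 m² = 3.834×10^14 m³ = 3.834×10^5 km³.
Ice volume = water volume × ρ_w/ρ_ice = 3.834×10^5 × 1001/909 = 4.22×10^5 km³.

≈ 4.22×10^5 km³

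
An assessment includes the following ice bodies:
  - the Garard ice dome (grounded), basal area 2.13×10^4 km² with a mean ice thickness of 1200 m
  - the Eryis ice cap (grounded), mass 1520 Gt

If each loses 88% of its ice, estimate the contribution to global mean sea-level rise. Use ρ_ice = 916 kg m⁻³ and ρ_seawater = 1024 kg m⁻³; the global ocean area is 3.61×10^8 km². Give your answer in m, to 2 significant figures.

≈ 0.059 m

Garard: ice volume = 2.13×10^4 km² × 1200 m = 2.556×10^4 km³; 0.88 × 2.556×10^4 × (916/1024) = 2.012×10^4 km³ of water.
Eryis: 0.88 × 1520 Gt = 1.338×10^15 kg; dividing by ρ_w = 1024 kg m⁻³ gives 1.306×10^12 m³ of water.
Total added water ≈ 2.143×10^13 m³ over 3.61×10^14 m² → Δh = 0.0594 m.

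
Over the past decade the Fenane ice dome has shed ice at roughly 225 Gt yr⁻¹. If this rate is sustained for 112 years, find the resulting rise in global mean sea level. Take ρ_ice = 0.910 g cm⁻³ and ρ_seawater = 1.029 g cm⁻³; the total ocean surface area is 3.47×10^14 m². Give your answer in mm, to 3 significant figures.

≈ 70.6 mm

Total mass lost = 225 Gt/yr × 112 yr = 2.520×10^4 Gt = 2.520×10^16 kg.
ρ_w = 1.029 g cm⁻³ = 1029 kg m⁻³, so water volume = 2.520×10^16 / 1029 = 2.449×10^13 m³.
Δh = 2.449×10^13 / 3.47×10^14 = 0.0706 m = 70.6 mm.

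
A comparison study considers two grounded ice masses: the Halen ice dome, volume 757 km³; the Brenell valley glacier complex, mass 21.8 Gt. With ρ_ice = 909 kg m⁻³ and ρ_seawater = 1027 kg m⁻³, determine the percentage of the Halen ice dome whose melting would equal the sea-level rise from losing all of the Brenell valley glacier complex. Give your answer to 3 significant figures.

Equal sea-level rise means equal mass of meltwater, i.e. equal mass of ice lost.
Ice mass of Brenell: 2.180×10^13 kg; ice mass of Halen: 6.881×10^14 kg.
Fraction required = 2.180×10^13 / 6.881×10^14 = 0.0317 → 3.17 %.

≈ 3.17 %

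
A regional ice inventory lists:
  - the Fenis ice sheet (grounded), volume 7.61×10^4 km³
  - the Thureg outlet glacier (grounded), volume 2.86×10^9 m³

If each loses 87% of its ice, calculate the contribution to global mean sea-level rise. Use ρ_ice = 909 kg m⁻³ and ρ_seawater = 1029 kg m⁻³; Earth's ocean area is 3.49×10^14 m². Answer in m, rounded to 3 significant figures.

≈ 0.168 m

Fenis: 0.87 × 7.61×10^4 km³ × (909/1029) = 5.849×10^4 km³ of water.
Thureg: 0.87 × 2.86×10^9 m³ × (909/1029) = 2.198×10^9 m³ of water.
Total added water ≈ 5.849×10^13 m³ over 3.49×10^14 m² → Δh = 0.168 m.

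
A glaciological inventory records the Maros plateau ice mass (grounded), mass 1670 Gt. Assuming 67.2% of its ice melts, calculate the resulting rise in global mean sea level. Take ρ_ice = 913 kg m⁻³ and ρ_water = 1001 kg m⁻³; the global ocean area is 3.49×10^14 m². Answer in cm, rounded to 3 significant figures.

≈ 0.321 cm

Maros: 0.672 × 1670 Gt = 1.122×10^15 kg; dividing by ρ_w = 1001 kg m⁻³ gives 1.121×10^12 m³ of water.
Spread over 3.49×10^14 m² of ocean, Δh = 1.121×10^12 / 3.49×10^14 = 3.21×10^-3 m = 0.321 cm.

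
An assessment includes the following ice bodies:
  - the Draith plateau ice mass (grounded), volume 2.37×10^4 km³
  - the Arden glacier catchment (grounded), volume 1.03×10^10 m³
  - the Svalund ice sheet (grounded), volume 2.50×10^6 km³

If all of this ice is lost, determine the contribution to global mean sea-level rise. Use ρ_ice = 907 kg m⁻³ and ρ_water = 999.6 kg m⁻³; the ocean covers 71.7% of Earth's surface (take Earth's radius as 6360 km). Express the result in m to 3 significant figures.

Draith: 2.37×10^4 km³ × (907/999.6) = 2.150×10^4 km³ of water.
Arden: 1.03×10^10 m³ × (907/999.6) = 9.346×10^9 m³ of water.
Svalund: 2.50×10^6 km³ × (907/999.6) = 2.268×10^6 km³ of water.
Total added water ≈ 2.290×10^15 m³ over 3.64×10^14 m² → Δh = 6.28 m.

≈ 6.28 m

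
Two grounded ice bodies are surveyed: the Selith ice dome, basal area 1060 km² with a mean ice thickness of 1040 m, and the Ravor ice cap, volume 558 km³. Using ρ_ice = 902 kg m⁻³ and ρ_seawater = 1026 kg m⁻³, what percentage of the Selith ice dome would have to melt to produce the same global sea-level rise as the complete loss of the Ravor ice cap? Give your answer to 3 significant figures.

≈ 50.6 %

Equal sea-level rise means equal mass of meltwater, i.e. equal mass of ice lost.
Ice mass of Ravor: 5.033×10^14 kg; ice mass of Selith: 9.944×10^14 kg.
Fraction required = 5.033×10^14 / 9.944×10^14 = 0.506 → 50.6 %.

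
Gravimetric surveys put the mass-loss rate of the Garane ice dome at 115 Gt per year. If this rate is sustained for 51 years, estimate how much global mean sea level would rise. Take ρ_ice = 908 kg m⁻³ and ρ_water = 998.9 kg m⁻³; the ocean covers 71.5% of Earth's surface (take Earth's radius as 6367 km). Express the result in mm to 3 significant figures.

≈ 16.1 mm

Total mass lost = 115 Gt/yr × 51 yr = 5865 Gt = 5.865×10^15 kg.
ρ_w = 998.9 kg m⁻³, so water volume = 5.865×10^15 / 998.9 = 5.871×10^12 m³.
Δh = 5.871×10^12 / 3.64×10^14 = 0.0161 m = 16.1 mm.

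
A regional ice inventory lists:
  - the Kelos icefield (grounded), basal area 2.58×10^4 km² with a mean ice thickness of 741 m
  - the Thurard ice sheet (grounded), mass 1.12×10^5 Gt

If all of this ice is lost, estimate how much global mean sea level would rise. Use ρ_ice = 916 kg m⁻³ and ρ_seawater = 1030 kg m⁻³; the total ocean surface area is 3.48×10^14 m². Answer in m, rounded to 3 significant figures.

Kelos: ice volume = 2.58×10^4 km² × 741 m = 1.912×10^4 km³; 1.912×10^4 × (916/1030) = 1.700×10^4 km³ of water.
Thurard: 1.12×10^5 Gt = 1.120×10^17 kg; dividing by ρ_w = 1030 kg m⁻³ gives 1.087×10^14 m³ of water.
Total added water ≈ 1.257×10^14 m³ over 3.48×10^14 m² → Δh = 0.361 m.

≈ 0.361 m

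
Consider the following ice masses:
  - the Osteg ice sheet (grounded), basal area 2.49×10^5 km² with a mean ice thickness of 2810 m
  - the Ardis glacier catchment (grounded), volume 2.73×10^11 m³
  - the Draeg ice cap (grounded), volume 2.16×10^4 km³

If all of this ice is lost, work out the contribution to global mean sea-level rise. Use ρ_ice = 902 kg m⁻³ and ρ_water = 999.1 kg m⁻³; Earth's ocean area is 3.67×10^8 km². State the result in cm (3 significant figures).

Osteg: ice volume = 2.49×10^5 km² × 2810 m = 6.997×10^5 km³; 6.997×10^5 × (902/999.1) = 6.317×10^5 km³ of water.
Ardis: 2.73×10^11 m³ × (902/999.1) = 2.465×10^11 m³ of water.
Draeg: 2.16×10^4 km³ × (902/999.1) = 1.950×10^4 km³ of water.
Total added water ≈ 6.514×10^14 m³ over 3.67×10^14 m² → Δh = 1.78 m = 178 cm.

≈ 178 cm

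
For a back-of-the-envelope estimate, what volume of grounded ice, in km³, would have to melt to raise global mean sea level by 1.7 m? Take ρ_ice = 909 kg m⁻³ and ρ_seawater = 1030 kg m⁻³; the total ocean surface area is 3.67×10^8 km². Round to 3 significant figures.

Required water volume = Δh × A = 1.7 m × 3.67×10^14 m² = 6.239×10^14 m³ = 6.239×10^5 km³.
Ice volume = water volume × ρ_w/ρ_ice = 6.239×10^5 × 1030/909 = 7.07×10^5 km³.

≈ 7.07×10^5 km³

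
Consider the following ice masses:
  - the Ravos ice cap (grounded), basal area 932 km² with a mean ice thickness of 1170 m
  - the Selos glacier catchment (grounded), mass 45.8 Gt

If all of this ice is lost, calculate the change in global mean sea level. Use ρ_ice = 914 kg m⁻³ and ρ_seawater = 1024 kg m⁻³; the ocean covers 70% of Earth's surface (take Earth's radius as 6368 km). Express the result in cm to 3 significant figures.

≈ 0.285 cm

Ravos: ice volume = 932 km² × 1170 m = 1090 km³; 1090 × (914/1024) = 973.3 km³ of water.
Selos: 45.8 Gt = 4.580×10^13 kg; dividing by ρ_w = 1024 kg m⁻³ gives 4.473×10^10 m³ of water.
Total added water ≈ 1.018×10^12 m³ over 3.57×10^14 m² → Δh = 2.85×10^-3 m = 0.285 cm.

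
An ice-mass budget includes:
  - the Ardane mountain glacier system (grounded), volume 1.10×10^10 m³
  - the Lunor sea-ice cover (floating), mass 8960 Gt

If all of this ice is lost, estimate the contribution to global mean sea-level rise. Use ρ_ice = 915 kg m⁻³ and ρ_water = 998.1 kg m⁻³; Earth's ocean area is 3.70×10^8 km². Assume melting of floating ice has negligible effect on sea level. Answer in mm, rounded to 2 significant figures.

≈ 0.027 mm

Ardane: 1.10×10^10 m³ × (915/998.1) = 1.008×10^10 m³ of water.
The Lunor sea-ice cover is floating and already displaces its own weight of water, so its melt adds essentially nothing to sea level.
Total added water ≈ 1.008×10^10 m³ over 3.70×10^14 m² → Δh = 2.73×10^-5 m = 0.027 mm.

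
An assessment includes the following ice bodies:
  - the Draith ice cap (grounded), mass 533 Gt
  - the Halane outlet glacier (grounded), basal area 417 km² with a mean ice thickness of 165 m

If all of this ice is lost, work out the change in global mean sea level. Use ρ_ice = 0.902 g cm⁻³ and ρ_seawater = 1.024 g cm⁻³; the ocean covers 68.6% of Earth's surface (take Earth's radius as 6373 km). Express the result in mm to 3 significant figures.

≈ 1.66 mm

Draith: 533 Gt = 5.330×10^14 kg; dividing by ρ_w = 1.024 g cm⁻³ = 1024 kg m⁻³ gives 5.205×10^11 m³ of water.
Halane: ice volume = 417 km² × 165 m = 68.81 km³; 68.81 × (902/1024) = 60.61 km³ of water.
Total added water ≈ 5.811×10^11 m³ over 3.50×10^14 m² → Δh = 1.66×10^-3 m = 1.66 mm.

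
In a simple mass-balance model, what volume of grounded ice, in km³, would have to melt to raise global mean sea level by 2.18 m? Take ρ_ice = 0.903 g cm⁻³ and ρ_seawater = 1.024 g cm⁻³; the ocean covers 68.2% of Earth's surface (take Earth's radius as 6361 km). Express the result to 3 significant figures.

≈ 8.57×10^5 km³

Required water volume = Δh × A = 2.18 m × 3.47×10^14 m² = 7.560×10^14 m³ = 7.560×10^5 km³.
Ice volume = water volume × ρ_w/ρ_ice = 7.560×10^5 × 1024/903 = 8.57×10^5 km³.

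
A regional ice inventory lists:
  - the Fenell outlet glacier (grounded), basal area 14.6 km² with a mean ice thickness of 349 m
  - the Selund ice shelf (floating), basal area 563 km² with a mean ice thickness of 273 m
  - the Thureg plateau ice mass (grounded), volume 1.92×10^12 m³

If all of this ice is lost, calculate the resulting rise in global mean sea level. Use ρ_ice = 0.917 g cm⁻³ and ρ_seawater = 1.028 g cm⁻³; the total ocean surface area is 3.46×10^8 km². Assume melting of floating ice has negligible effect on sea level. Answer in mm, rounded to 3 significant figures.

≈ 4.96 mm

Fenell: ice volume = 14.6 km² × 349 m = 5.095 km³; 5.095 × (917/1028) = 4.545 km³ of water.
The Selund ice shelf is floating and already displaces its own weight of water, so its melt adds essentially nothing to sea level.
Thureg: 1.92×10^12 m³ × (917/1028) = 1.713×10^12 m³ of water.
Total added water ≈ 1.717×10^12 m³ over 3.46×10^14 m² → Δh = 4.96×10^-3 m = 4.96 mm.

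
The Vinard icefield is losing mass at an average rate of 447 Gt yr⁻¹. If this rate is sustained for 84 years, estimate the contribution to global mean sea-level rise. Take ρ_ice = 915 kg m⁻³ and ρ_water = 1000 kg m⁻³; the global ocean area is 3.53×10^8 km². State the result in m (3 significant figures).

Total mass lost = 447 Gt/yr × 84 yr = 3.755×10^4 Gt = 3.755×10^16 kg.
ρ_w = 1000 kg m⁻³, so water volume = 3.755×10^16 / 1000 = 3.755×10^13 m³.
Δh = 3.755×10^13 / 3.53×10^14 = 0.106 m.

≈ 0.106 m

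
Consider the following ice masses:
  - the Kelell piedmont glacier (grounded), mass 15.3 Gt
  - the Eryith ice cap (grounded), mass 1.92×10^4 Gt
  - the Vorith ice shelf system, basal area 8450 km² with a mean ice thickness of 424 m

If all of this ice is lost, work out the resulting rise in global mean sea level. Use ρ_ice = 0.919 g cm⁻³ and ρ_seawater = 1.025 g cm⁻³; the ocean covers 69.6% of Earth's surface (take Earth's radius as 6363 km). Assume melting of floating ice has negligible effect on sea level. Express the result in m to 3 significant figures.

≈ 0.0529 m

Kelell: 15.3 Gt = 1.530×10^13 kg; dividing by ρ_w = 1.025 g cm⁻³ = 1025 kg m⁻³ gives 1.493×10^10 m³ of water.
Eryith: 1.92×10^4 Gt = 1.920×10^16 kg; dividing by ρ_w = 1025 kg m⁻³ gives 1.873×10^13 m³ of water.
The Vorith ice shelf system is floating and already displaces its own weight of water, so its melt adds essentially nothing to sea level.
Total added water ≈ 1.875×10^13 m³ over 3.54×10^14 m² → Δh = 0.0529 m.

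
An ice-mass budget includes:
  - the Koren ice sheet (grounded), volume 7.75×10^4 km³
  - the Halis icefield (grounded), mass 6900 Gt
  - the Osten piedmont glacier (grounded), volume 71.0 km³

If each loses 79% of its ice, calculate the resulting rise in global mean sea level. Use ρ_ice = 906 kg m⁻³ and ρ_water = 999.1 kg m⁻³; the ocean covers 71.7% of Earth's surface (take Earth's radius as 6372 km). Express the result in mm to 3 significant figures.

≈ 167 mm

Koren: 0.79 × 7.75×10^4 km³ × (906/999.1) = 5.552×10^4 km³ of water.
Halis: 0.79 × 6900 Gt = 5.451×10^15 kg; dividing by ρ_w = 999.1 kg m⁻³ gives 5.456×10^12 m³ of water.
Osten: 0.79 × 71.0 km³ × (906/999.1) = 50.86 km³ of water.
Total added water ≈ 6.103×10^13 m³ over 3.66×10^14 m² → Δh = 0.167 m = 167 mm.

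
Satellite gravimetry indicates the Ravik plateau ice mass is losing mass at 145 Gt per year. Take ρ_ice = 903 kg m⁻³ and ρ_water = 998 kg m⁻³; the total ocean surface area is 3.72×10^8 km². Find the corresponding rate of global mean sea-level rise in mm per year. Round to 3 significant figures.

≈ 0.391 mm/yr

ρ_w = 998 kg m⁻³. Annual water volume added = 145 Gt / ρ_w = 1.450×10^14 kg / 998 kg m⁻³ = 1.453×10^11 m³.
Δh per year = 1.453×10^11 / 3.72×10^14 = 3.91×10^-4 m = 0.391 mm.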